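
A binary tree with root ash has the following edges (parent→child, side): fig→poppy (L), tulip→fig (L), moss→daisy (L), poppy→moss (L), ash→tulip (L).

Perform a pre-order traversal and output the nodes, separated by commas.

Pre-order visits the node, then its left subtree, then its right subtree.
Visit ash.
At ash: go left to tulip.
  Visit tulip.
  At tulip: go left to fig.
    Visit fig.
    At fig: go left to poppy.
      Visit poppy.
      At poppy: go left to moss.
        Visit moss.
        At moss: go left to daisy.
          daisy is a leaf — visit daisy.
        At moss: no right child.
      At poppy: no right child.
    At fig: no right child.
  At tulip: no right child.
At ash: no right child.

ash, tulip, fig, poppy, moss, daisy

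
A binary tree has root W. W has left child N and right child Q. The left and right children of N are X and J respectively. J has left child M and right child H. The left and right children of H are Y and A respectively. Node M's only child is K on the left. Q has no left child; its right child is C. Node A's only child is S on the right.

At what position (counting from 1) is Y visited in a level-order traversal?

Level-order visits nodes level by level from the root, left to right within each level.
Level 0: W
Level 1: N, Q
Level 2: X, J, C
Level 3: M, H
Level 4: K, Y, A
Level 5: S
Full level-order sequence: W, N, Q, X, J, C, M, H, K, Y, A, S.

10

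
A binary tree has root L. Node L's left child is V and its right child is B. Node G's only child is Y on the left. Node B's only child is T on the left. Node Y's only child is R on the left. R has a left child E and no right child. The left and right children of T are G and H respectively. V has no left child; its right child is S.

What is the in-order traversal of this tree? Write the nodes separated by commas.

V, S, L, E, R, Y, G, T, H, B

In-order visits the left subtree, then the node, then the right subtree.
At L: go left to V.
  At V: no left child.
  Visit V.
  At V: go right to S.
    S is a leaf — visit S.
Visit L.
At L: go right to B.
  At B: go left to T.
    At T: go left to G.
      At G: go left to Y.
        At Y: go left to R.
          At R: go left to E.
            E is a leaf — visit E.
          Visit R.
          At R: no right child.
        Visit Y.
        At Y: no right child.
      Visit G.
      At G: no right child.
    Visit T.
    At T: go right to H.
      H is a leaf — visit H.
  Visit B.
  At B: no right child.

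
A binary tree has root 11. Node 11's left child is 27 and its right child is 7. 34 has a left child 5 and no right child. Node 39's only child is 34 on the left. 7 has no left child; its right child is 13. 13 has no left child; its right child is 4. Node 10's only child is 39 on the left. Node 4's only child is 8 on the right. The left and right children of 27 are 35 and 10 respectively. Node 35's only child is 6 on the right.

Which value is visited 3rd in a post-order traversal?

5

Post-order visits the left subtree, then the right subtree, then the node.
At 11: go left to 27.
  At 27: go left to 35.
    At 35: no left child.
    At 35: go right to 6.
      6 is a leaf — visit 6.
    Visit 35.
  At 27: go right to 10.
    At 10: go left to 39.
      At 39: go left to 34.
        At 34: go left to 5.
          5 is a leaf — visit 5.
        At 34: no right child.
        Visit 34.
      At 39: no right child.
      Visit 39.
    At 10: no right child.
    Visit 10.
  Visit 27.
At 11: go right to 7.
  At 7: no left child.
  At 7: go right to 13.
    At 13: no left child.
    At 13: go right to 4.
      At 4: no left child.
      At 4: go right to 8.
        8 is a leaf — visit 8.
      Visit 4.
    Visit 13.
  Visit 7.
Visit 11.
Full post-order sequence: 6, 35, 5, 34, 39, 10, 27, 8, 4, 13, 7, 11.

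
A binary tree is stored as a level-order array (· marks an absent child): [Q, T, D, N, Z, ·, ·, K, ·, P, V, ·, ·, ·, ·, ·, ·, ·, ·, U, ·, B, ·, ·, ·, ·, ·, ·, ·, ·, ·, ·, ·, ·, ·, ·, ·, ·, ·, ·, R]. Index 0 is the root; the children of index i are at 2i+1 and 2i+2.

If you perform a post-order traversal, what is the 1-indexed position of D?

10

Post-order visits the left subtree, then the right subtree, then the node.
At Q: go left to T.
  At T: go left to N.
    At N: go left to K.
      K is a leaf — visit K.
    At N: no right child.
    Visit N.
  At T: go right to Z.
    At Z: go left to P.
      At P: go left to U.
        At U: no left child.
        At U: go right to R.
          R is a leaf — visit R.
        Visit U.
      At P: no right child.
      Visit P.
    At Z: go right to V.
      At V: go left to B.
        B is a leaf — visit B.
      At V: no right child.
      Visit V.
    Visit Z.
  Visit T.
At Q: go right to D.
  D is a leaf — visit D.
Visit Q.
Full post-order sequence: K, N, R, U, P, B, V, Z, T, D, Q.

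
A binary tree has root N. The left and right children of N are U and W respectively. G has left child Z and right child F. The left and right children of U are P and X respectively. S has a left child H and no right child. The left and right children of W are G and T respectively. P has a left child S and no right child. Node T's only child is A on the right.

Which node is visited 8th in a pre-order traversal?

Pre-order visits the node, then its left subtree, then its right subtree.
Visit N.
At N: go left to U.
  Visit U.
  At U: go left to P.
    Visit P.
    At P: go left to S.
      Visit S.
      At S: go left to H.
        H is a leaf — visit H.
      At S: no right child.
    At P: no right child.
  At U: go right to X.
    X is a leaf — visit X.
At N: go right to W.
  Visit W.
  At W: go left to G.
    Visit G.
    At G: go left to Z.
      Z is a leaf — visit Z.
    At G: go right to F.
      F is a leaf — visit F.
  At W: go right to T.
    Visit T.
    At T: no left child.
    At T: go right to A.
      A is a leaf — visit A.
Full pre-order sequence: N, U, P, S, H, X, W, G, Z, F, T, A.

G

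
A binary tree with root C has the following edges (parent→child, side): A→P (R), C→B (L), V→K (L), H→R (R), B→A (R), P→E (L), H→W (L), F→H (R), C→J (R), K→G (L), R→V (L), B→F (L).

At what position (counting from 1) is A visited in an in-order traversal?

9

In-order visits the left subtree, then the node, then the right subtree.
At C: go left to B.
  At B: go left to F.
    At F: no left child.
    Visit F.
    At F: go right to H.
      At H: go left to W.
        W is a leaf — visit W.
      Visit H.
      At H: go right to R.
        At R: go left to V.
          At V: go left to K.
            At K: go left to G.
              G is a leaf — visit G.
            Visit K.
            At K: no right child.
          Visit V.
          At V: no right child.
        Visit R.
        At R: no right child.
  Visit B.
  At B: go right to A.
    At A: no left child.
    Visit A.
    At A: go right to P.
      At P: go left to E.
        E is a leaf — visit E.
      Visit P.
      At P: no right child.
Visit C.
At C: go right to J.
  J is a leaf — visit J.
Full in-order sequence: F, W, H, G, K, V, R, B, A, E, P, C, J.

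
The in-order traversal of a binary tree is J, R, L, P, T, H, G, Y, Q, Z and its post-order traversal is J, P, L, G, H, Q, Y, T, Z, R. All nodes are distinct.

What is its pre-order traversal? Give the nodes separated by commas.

The last element of post-order is the root; it splits in-order into left and right subtrees.
Root R: left subtree has 1 node {J}, right has 8 {L, P, T, H, G, Y, Q, Z}.
  Root Z: left subtree has 7 nodes {L, P, T, H, G, Y, Q}, right has 0 { }.
    Root T: left subtree has 2 nodes {L, P}, right has 4 {H, G, Y, Q}.
      Root L: left subtree has 0 nodes { }, right has 1 {P}.
      Root Y: left subtree has 2 nodes {H, G}, right has 1 {Q}.
        Root H: left subtree has 0 nodes { }, right has 1 {G}.

R, J, Z, T, L, P, Y, H, G, Q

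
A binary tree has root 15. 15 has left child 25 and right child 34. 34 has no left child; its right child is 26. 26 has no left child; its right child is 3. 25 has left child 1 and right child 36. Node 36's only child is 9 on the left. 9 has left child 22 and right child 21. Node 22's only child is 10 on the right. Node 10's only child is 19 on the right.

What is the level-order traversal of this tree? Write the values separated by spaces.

Level-order visits nodes level by level from the root, left to right within each level.
Level 0: 15
Level 1: 25, 34
Level 2: 1, 36, 26
Level 3: 9, 3
Level 4: 22, 21
Level 5: 10
Level 6: 19

15 25 34 1 36 26 9 3 22 21 10 19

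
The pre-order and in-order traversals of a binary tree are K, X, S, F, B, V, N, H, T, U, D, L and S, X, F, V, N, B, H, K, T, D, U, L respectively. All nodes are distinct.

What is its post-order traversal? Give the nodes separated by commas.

The first element of pre-order is the root; it splits in-order into left and right subtrees.
Root K: left subtree has 7 nodes {S, X, F, V, N, B, H}, right has 4 {T, D, U, L}.
  Root X: left subtree has 1 node {S}, right has 5 {F, V, N, B, H}.
    Root F: left subtree has 0 nodes { }, right has 4 {V, N, B, H}.
      Root B: left subtree has 2 nodes {V, N}, right has 1 {H}.
        Root V: left subtree has 0 nodes { }, right has 1 {N}.
  Root T: left subtree has 0 nodes { }, right has 3 {D, U, L}.
    Root U: left subtree has 1 node {D}, right has 1 {L}.

S, N, V, H, B, F, X, D, L, U, T, K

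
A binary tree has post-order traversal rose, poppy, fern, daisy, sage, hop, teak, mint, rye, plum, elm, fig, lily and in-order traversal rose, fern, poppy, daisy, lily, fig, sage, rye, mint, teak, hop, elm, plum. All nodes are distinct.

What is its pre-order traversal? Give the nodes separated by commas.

The last element of post-order is the root; it splits in-order into left and right subtrees.
Root lily: left subtree has 4 nodes {rose, fern, poppy, daisy}, right has 8 {fig, sage, rye, mint, teak, hop, elm, plum}.
  Root daisy: left subtree has 3 nodes {rose, fern, poppy}, right has 0 { }.
    Root fern: left subtree has 1 node {rose}, right has 1 {poppy}.
  Root fig: left subtree has 0 nodes { }, right has 7 {sage, rye, mint, teak, hop, elm, plum}.
    Root elm: left subtree has 5 nodes {sage, rye, mint, teak, hop}, right has 1 {plum}.
      Root rye: left subtree has 1 node {sage}, right has 3 {mint, teak, hop}.
        Root mint: left subtree has 0 nodes { }, right has 2 {teak, hop}.
          Root teak: left subtree has 0 nodes { }, right has 1 {hop}.

lily, daisy, fern, rose, poppy, fig, elm, rye, sage, mint, teak, hop, plum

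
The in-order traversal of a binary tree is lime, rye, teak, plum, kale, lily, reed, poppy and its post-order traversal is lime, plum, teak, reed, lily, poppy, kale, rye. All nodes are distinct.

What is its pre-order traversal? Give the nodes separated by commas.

rye, lime, kale, teak, plum, poppy, lily, reed

The last element of post-order is the root; it splits in-order into left and right subtrees.
Root rye: left subtree has 1 node {lime}, right has 6 {teak, plum, kale, lily, reed, poppy}.
  Root kale: left subtree has 2 nodes {teak, plum}, right has 3 {lily, reed, poppy}.
    Root teak: left subtree has 0 nodes { }, right has 1 {plum}.
    Root poppy: left subtree has 2 nodes {lily, reed}, right has 0 { }.
      Root lily: left subtree has 0 nodes { }, right has 1 {reed}.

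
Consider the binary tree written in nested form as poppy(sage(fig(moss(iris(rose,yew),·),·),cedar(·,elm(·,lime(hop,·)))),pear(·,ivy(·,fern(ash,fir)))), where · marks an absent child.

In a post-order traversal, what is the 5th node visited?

fig

Post-order visits the left subtree, then the right subtree, then the node.
At poppy: go left to sage.
  At sage: go left to fig.
    At fig: go left to moss.
      At moss: go left to iris.
        At iris: go left to rose.
          rose is a leaf — visit rose.
        At iris: go right to yew.
          yew is a leaf — visit yew.
        Visit iris.
      At moss: no right child.
      Visit moss.
    At fig: no right child.
    Visit fig.
  At sage: go right to cedar.
    At cedar: no left child.
    At cedar: go right to elm.
      At elm: no left child.
      At elm: go right to lime.
        At lime: go left to hop.
          hop is a leaf — visit hop.
        At lime: no right child.
        Visit lime.
      Visit elm.
    Visit cedar.
  Visit sage.
At poppy: go right to pear.
  At pear: no left child.
  At pear: go right to ivy.
    At ivy: no left child.
    At ivy: go right to fern.
      At fern: go left to ash.
        ash is a leaf — visit ash.
      At fern: go right to fir.
        fir is a leaf — visit fir.
      Visit fern.
    Visit ivy.
  Visit pear.
Visit poppy.
Full post-order sequence: rose, yew, iris, moss, fig, hop, lime, elm, cedar, sage, ash, fir, fern, ivy, pear, poppy.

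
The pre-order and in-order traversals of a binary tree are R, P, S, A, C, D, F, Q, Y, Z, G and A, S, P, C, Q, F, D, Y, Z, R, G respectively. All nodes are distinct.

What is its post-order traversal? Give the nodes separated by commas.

The first element of pre-order is the root; it splits in-order into left and right subtrees.
Root R: left subtree has 9 nodes {A, S, P, C, Q, F, D, Y, Z}, right has 1 {G}.
  Root P: left subtree has 2 nodes {A, S}, right has 6 {C, Q, F, D, Y, Z}.
    Root S: left subtree has 1 node {A}, right has 0 { }.
    Root C: left subtree has 0 nodes { }, right has 5 {Q, F, D, Y, Z}.
      Root D: left subtree has 2 nodes {Q, F}, right has 2 {Y, Z}.
        Root F: left subtree has 1 node {Q}, right has 0 { }.
        Root Y: left subtree has 0 nodes { }, right has 1 {Z}.

A, S, Q, F, Z, Y, D, C, P, G, R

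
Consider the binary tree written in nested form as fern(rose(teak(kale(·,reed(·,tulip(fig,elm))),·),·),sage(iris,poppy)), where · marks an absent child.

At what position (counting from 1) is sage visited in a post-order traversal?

Post-order visits the left subtree, then the right subtree, then the node.
At fern: go left to rose.
  At rose: go left to teak.
    At teak: go left to kale.
      At kale: no left child.
      At kale: go right to reed.
        At reed: no left child.
        At reed: go right to tulip.
          At tulip: go left to fig.
            fig is a leaf — visit fig.
          At tulip: go right to elm.
            elm is a leaf — visit elm.
          Visit tulip.
        Visit reed.
      Visit kale.
    At teak: no right child.
    Visit teak.
  At rose: no right child.
  Visit rose.
At fern: go right to sage.
  At sage: go left to iris.
    iris is a leaf — visit iris.
  At sage: go right to poppy.
    poppy is a leaf — visit poppy.
  Visit sage.
Visit fern.
Full post-order sequence: fig, elm, tulip, reed, kale, teak, rose, iris, poppy, sage, fern.

10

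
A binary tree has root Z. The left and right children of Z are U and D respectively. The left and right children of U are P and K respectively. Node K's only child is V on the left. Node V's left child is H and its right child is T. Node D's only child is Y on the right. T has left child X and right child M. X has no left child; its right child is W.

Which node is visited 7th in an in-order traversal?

T

In-order visits the left subtree, then the node, then the right subtree.
At Z: go left to U.
  At U: go left to P.
    P is a leaf — visit P.
  Visit U.
  At U: go right to K.
    At K: go left to V.
      At V: go left to H.
        H is a leaf — visit H.
      Visit V.
      At V: go right to T.
        At T: go left to X.
          At X: no left child.
          Visit X.
          At X: go right to W.
            W is a leaf — visit W.
        Visit T.
        At T: go right to M.
          M is a leaf — visit M.
    Visit K.
    At K: no right child.
Visit Z.
At Z: go right to D.
  At D: no left child.
  Visit D.
  At D: go right to Y.
    Y is a leaf — visit Y.
Full in-order sequence: P, U, H, V, X, W, T, M, K, Z, D, Y.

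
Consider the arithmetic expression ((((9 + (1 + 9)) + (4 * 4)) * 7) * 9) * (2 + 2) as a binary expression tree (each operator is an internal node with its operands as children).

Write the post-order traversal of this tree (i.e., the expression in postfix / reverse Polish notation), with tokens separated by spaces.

Post-order on an expression tree gives postfix notation: for each operator, emit left operand, right operand, then the operator.

9 1 9 + + 4 4 * + 7 * 9 * 2 2 + *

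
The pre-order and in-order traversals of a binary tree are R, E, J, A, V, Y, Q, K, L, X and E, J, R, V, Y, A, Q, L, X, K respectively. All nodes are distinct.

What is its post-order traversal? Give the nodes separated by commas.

J, E, Y, V, X, L, K, Q, A, R

The first element of pre-order is the root; it splits in-order into left and right subtrees.
Root R: left subtree has 2 nodes {E, J}, right has 7 {V, Y, A, Q, L, X, K}.
  Root E: left subtree has 0 nodes { }, right has 1 {J}.
  Root A: left subtree has 2 nodes {V, Y}, right has 4 {Q, L, X, K}.
    Root V: left subtree has 0 nodes { }, right has 1 {Y}.
    Root Q: left subtree has 0 nodes { }, right has 3 {L, X, K}.
      Root K: left subtree has 2 nodes {L, X}, right has 0 { }.
        Root L: left subtree has 0 nodes { }, right has 1 {X}.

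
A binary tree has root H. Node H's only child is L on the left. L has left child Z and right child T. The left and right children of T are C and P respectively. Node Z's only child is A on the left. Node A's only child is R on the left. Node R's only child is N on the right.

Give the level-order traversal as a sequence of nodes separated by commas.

H, L, Z, T, A, C, P, R, N

Level-order visits nodes level by level from the root, left to right within each level.
Level 0: H
Level 1: L
Level 2: Z, T
Level 3: A, C, P
Level 4: R
Level 5: N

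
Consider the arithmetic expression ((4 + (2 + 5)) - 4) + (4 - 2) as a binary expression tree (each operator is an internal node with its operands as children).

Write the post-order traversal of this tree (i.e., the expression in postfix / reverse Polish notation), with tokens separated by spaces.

4 2 5 + + 4 - 4 2 - +

Post-order on an expression tree gives postfix notation: for each operator, emit left operand, right operand, then the operator.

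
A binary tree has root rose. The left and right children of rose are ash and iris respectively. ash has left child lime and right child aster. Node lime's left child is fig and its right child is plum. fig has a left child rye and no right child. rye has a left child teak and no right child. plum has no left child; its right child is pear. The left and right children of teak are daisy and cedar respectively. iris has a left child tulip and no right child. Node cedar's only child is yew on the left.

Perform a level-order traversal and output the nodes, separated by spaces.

Level-order visits nodes level by level from the root, left to right within each level.
Level 0: rose
Level 1: ash, iris
Level 2: lime, aster, tulip
Level 3: fig, plum
Level 4: rye, pear
Level 5: teak
Level 6: daisy, cedar
Level 7: yew

rose ash iris lime aster tulip fig plum rye pear teak daisy cedar yew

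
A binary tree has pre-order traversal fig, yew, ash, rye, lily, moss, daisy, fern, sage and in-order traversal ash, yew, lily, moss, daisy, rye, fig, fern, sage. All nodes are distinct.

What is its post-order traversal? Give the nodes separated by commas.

The first element of pre-order is the root; it splits in-order into left and right subtrees.
Root fig: left subtree has 6 nodes {ash, yew, lily, moss, daisy, rye}, right has 2 {fern, sage}.
  Root yew: left subtree has 1 node {ash}, right has 4 {lily, moss, daisy, rye}.
    Root rye: left subtree has 3 nodes {lily, moss, daisy}, right has 0 { }.
      Root lily: left subtree has 0 nodes { }, right has 2 {moss, daisy}.
        Root moss: left subtree has 0 nodes { }, right has 1 {daisy}.
  Root fern: left subtree has 0 nodes { }, right has 1 {sage}.

ash, daisy, moss, lily, rye, yew, sage, fern, fig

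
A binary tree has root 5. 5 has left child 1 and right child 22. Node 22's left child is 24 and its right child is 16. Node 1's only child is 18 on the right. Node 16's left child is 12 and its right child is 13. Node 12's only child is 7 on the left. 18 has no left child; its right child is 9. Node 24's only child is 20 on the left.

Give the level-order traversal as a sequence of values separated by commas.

5, 1, 22, 18, 24, 16, 9, 20, 12, 13, 7

Level-order visits nodes level by level from the root, left to right within each level.
Level 0: 5
Level 1: 1, 22
Level 2: 18, 24, 16
Level 3: 9, 20, 12, 13
Level 4: 7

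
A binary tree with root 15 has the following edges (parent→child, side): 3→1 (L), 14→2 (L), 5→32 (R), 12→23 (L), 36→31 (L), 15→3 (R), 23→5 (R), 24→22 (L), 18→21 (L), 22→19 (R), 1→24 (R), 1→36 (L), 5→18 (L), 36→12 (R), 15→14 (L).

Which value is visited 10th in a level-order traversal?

22

Level-order visits nodes level by level from the root, left to right within each level.
Level 0: 15
Level 1: 14, 3
Level 2: 2, 1
Level 3: 36, 24
Level 4: 31, 12, 22
Level 5: 23, 19
Level 6: 5
Level 7: 18, 32
Level 8: 21
Full level-order sequence: 15, 14, 3, 2, 1, 36, 24, 31, 12, 22, 23, 19, 5, 18, 32, 21.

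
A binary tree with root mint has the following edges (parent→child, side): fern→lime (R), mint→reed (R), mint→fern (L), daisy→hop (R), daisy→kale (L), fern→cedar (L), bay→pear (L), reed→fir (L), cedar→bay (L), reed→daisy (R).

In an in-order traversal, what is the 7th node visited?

In-order visits the left subtree, then the node, then the right subtree.
At mint: go left to fern.
  At fern: go left to cedar.
    At cedar: go left to bay.
      At bay: go left to pear.
        pear is a leaf — visit pear.
      Visit bay.
      At bay: no right child.
    Visit cedar.
    At cedar: no right child.
  Visit fern.
  At fern: go right to lime.
    lime is a leaf — visit lime.
Visit mint.
At mint: go right to reed.
  At reed: go left to fir.
    fir is a leaf — visit fir.
  Visit reed.
  At reed: go right to daisy.
    At daisy: go left to kale.
      kale is a leaf — visit kale.
    Visit daisy.
    At daisy: go right to hop.
      hop is a leaf — visit hop.
Full in-order sequence: pear, bay, cedar, fern, lime, mint, fir, reed, kale, daisy, hop.

fir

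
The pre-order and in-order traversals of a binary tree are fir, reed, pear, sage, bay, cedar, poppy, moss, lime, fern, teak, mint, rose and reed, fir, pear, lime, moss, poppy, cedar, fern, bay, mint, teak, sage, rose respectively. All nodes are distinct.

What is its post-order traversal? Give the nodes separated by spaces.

reed lime moss poppy fern cedar mint teak bay rose sage pear fir

The first element of pre-order is the root; it splits in-order into left and right subtrees.
Root fir: left subtree has 1 node {reed}, right has 11 {pear, lime, moss, poppy, cedar, fern, bay, mint, teak, sage, rose}.
  Root pear: left subtree has 0 nodes { }, right has 10 {lime, moss, poppy, cedar, fern, bay, mint, teak, sage, rose}.
    Root sage: left subtree has 8 nodes {lime, moss, poppy, cedar, fern, bay, mint, teak}, right has 1 {rose}.
      Root bay: left subtree has 5 nodes {lime, moss, poppy, cedar, fern}, right has 2 {mint, teak}.
        Root cedar: left subtree has 3 nodes {lime, moss, poppy}, right has 1 {fern}.
          Root poppy: left subtree has 2 nodes {lime, moss}, right has 0 { }.
            Root moss: left subtree has 1 node {lime}, right has 0 { }.
        Root teak: left subtree has 1 node {mint}, right has 0 { }.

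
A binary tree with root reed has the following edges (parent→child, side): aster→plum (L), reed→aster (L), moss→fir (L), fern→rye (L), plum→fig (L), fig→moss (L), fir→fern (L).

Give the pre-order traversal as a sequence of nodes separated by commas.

Pre-order visits the node, then its left subtree, then its right subtree.
Visit reed.
At reed: go left to aster.
  Visit aster.
  At aster: go left to plum.
    Visit plum.
    At plum: go left to fig.
      Visit fig.
      At fig: go left to moss.
        Visit moss.
        At moss: go left to fir.
          Visit fir.
          At fir: go left to fern.
            Visit fern.
            At fern: go left to rye.
              rye is a leaf — visit rye.
            At fern: no right child.
          At fir: no right child.
        At moss: no right child.
      At fig: no right child.
    At plum: no right child.
  At aster: no right child.
At reed: no right child.

reed, aster, plum, fig, moss, fir, fern, rye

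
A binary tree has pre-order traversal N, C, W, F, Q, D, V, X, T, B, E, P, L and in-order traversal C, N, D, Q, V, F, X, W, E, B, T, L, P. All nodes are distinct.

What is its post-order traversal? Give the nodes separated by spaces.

C D V Q X F E B L P T W N

The first element of pre-order is the root; it splits in-order into left and right subtrees.
Root N: left subtree has 1 node {C}, right has 11 {D, Q, V, F, X, W, E, B, T, L, P}.
  Root W: left subtree has 5 nodes {D, Q, V, F, X}, right has 5 {E, B, T, L, P}.
    Root F: left subtree has 3 nodes {D, Q, V}, right has 1 {X}.
      Root Q: left subtree has 1 node {D}, right has 1 {V}.
    Root T: left subtree has 2 nodes {E, B}, right has 2 {L, P}.
      Root B: left subtree has 1 node {E}, right has 0 { }.
      Root P: left subtree has 1 node {L}, right has 0 { }.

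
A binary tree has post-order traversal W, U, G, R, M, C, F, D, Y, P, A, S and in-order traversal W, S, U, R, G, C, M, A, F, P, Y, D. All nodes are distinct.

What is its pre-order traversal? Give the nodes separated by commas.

S, W, A, C, R, U, G, M, P, F, Y, D

The last element of post-order is the root; it splits in-order into left and right subtrees.
Root S: left subtree has 1 node {W}, right has 10 {U, R, G, C, M, A, F, P, Y, D}.
  Root A: left subtree has 5 nodes {U, R, G, C, M}, right has 4 {F, P, Y, D}.
    Root C: left subtree has 3 nodes {U, R, G}, right has 1 {M}.
      Root R: left subtree has 1 node {U}, right has 1 {G}.
    Root P: left subtree has 1 node {F}, right has 2 {Y, D}.
      Root Y: left subtree has 0 nodes { }, right has 1 {D}.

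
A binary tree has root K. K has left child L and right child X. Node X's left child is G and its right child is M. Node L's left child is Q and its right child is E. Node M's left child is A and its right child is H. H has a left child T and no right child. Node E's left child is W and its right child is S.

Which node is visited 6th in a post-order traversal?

Post-order visits the left subtree, then the right subtree, then the node.
At K: go left to L.
  At L: go left to Q.
    Q is a leaf — visit Q.
  At L: go right to E.
    At E: go left to W.
      W is a leaf — visit W.
    At E: go right to S.
      S is a leaf — visit S.
    Visit E.
  Visit L.
At K: go right to X.
  At X: go left to G.
    G is a leaf — visit G.
  At X: go right to M.
    At M: go left to A.
      A is a leaf — visit A.
    At M: go right to H.
      At H: go left to T.
        T is a leaf — visit T.
      At H: no right child.
      Visit H.
    Visit M.
  Visit X.
Visit K.
Full post-order sequence: Q, W, S, E, L, G, A, T, H, M, X, K.

G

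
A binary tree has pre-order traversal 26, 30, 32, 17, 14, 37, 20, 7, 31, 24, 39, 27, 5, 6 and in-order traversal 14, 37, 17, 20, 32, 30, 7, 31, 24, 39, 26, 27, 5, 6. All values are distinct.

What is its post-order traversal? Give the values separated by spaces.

The first element of pre-order is the root; it splits in-order into left and right subtrees.
Root 26: left subtree has 10 nodes {14, 37, 17, 20, 32, 30, 7, 31, 24, 39}, right has 3 {27, 5, 6}.
  Root 30: left subtree has 5 nodes {14, 37, 17, 20, 32}, right has 4 {7, 31, 24, 39}.
    Root 32: left subtree has 4 nodes {14, 37, 17, 20}, right has 0 { }.
      Root 17: left subtree has 2 nodes {14, 37}, right has 1 {20}.
        Root 14: left subtree has 0 nodes { }, right has 1 {37}.
    Root 7: left subtree has 0 nodes { }, right has 3 {31, 24, 39}.
      Root 31: left subtree has 0 nodes { }, right has 2 {24, 39}.
        Root 24: left subtree has 0 nodes { }, right has 1 {39}.
  Root 27: left subtree has 0 nodes { }, right has 2 {5, 6}.
    Root 5: left subtree has 0 nodes { }, right has 1 {6}.

37 14 20 17 32 39 24 31 7 30 6 5 27 26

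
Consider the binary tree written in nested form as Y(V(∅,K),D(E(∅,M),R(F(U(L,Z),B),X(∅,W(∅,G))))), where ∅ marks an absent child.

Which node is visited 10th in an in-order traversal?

In-order visits the left subtree, then the node, then the right subtree.
At Y: go left to V.
  At V: no left child.
  Visit V.
  At V: go right to K.
    K is a leaf — visit K.
Visit Y.
At Y: go right to D.
  At D: go left to E.
    At E: no left child.
    Visit E.
    At E: go right to M.
      M is a leaf — visit M.
  Visit D.
  At D: go right to R.
    At R: go left to F.
      At F: go left to U.
        At U: go left to L.
          L is a leaf — visit L.
        Visit U.
        At U: go right to Z.
          Z is a leaf — visit Z.
      Visit F.
      At F: go right to B.
        B is a leaf — visit B.
    Visit R.
    At R: go right to X.
      At X: no left child.
      Visit X.
      At X: go right to W.
        At W: no left child.
        Visit W.
        At W: go right to G.
          G is a leaf — visit G.
Full in-order sequence: V, K, Y, E, M, D, L, U, Z, F, B, R, X, W, G.

F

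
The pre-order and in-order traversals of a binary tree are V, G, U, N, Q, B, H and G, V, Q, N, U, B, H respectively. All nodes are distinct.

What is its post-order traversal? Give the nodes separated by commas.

G, Q, N, H, B, U, V

The first element of pre-order is the root; it splits in-order into left and right subtrees.
Root V: left subtree has 1 node {G}, right has 5 {Q, N, U, B, H}.
  Root U: left subtree has 2 nodes {Q, N}, right has 2 {B, H}.
    Root N: left subtree has 1 node {Q}, right has 0 { }.
    Root B: left subtree has 0 nodes { }, right has 1 {H}.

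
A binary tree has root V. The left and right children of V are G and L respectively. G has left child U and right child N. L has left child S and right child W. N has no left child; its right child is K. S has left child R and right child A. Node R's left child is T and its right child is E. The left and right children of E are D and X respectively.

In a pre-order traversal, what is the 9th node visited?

Pre-order visits the node, then its left subtree, then its right subtree.
Visit V.
At V: go left to G.
  Visit G.
  At G: go left to U.
    U is a leaf — visit U.
  At G: go right to N.
    Visit N.
    At N: no left child.
    At N: go right to K.
      K is a leaf — visit K.
At V: go right to L.
  Visit L.
  At L: go left to S.
    Visit S.
    At S: go left to R.
      Visit R.
      At R: go left to T.
        T is a leaf — visit T.
      At R: go right to E.
        Visit E.
        At E: go left to D.
          D is a leaf — visit D.
        At E: go right to X.
          X is a leaf — visit X.
    At S: go right to A.
      A is a leaf — visit A.
  At L: go right to W.
    W is a leaf — visit W.
Full pre-order sequence: V, G, U, N, K, L, S, R, T, E, D, X, A, W.

T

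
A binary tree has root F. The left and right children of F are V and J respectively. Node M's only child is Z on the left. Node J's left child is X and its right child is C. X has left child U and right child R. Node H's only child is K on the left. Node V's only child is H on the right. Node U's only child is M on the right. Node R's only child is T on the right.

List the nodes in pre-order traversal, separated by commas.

Pre-order visits the node, then its left subtree, then its right subtree.
Visit F.
At F: go left to V.
  Visit V.
  At V: no left child.
  At V: go right to H.
    Visit H.
    At H: go left to K.
      K is a leaf — visit K.
    At H: no right child.
At F: go right to J.
  Visit J.
  At J: go left to X.
    Visit X.
    At X: go left to U.
      Visit U.
      At U: no left child.
      At U: go right to M.
        Visit M.
        At M: go left to Z.
          Z is a leaf — visit Z.
        At M: no right child.
    At X: go right to R.
      Visit R.
      At R: no left child.
      At R: go right to T.
        T is a leaf — visit T.
  At J: go right to C.
    C is a leaf — visit C.

F, V, H, K, J, X, U, M, Z, R, T, C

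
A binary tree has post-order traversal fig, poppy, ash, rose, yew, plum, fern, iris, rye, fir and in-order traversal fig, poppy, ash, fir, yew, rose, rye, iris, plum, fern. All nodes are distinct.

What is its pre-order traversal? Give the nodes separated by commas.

The last element of post-order is the root; it splits in-order into left and right subtrees.
Root fir: left subtree has 3 nodes {fig, poppy, ash}, right has 6 {yew, rose, rye, iris, plum, fern}.
  Root ash: left subtree has 2 nodes {fig, poppy}, right has 0 { }.
    Root poppy: left subtree has 1 node {fig}, right has 0 { }.
  Root rye: left subtree has 2 nodes {yew, rose}, right has 3 {iris, plum, fern}.
    Root yew: left subtree has 0 nodes { }, right has 1 {rose}.
    Root iris: left subtree has 0 nodes { }, right has 2 {plum, fern}.
      Root fern: left subtree has 1 node {plum}, right has 0 { }.

fir, ash, poppy, fig, rye, yew, rose, iris, fern, plum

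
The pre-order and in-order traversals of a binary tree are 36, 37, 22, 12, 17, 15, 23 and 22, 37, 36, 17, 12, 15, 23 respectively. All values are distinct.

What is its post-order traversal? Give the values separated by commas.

The first element of pre-order is the root; it splits in-order into left and right subtrees.
Root 36: left subtree has 2 nodes {22, 37}, right has 4 {17, 12, 15, 23}.
  Root 37: left subtree has 1 node {22}, right has 0 { }.
  Root 12: left subtree has 1 node {17}, right has 2 {15, 23}.
    Root 15: left subtree has 0 nodes { }, right has 1 {23}.

22, 37, 17, 23, 15, 12, 36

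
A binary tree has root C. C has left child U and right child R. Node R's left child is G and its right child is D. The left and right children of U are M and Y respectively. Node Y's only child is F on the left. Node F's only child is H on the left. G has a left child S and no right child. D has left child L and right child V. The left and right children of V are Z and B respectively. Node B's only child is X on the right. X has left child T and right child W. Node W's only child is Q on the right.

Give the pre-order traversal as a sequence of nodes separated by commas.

Pre-order visits the node, then its left subtree, then its right subtree.
Visit C.
At C: go left to U.
  Visit U.
  At U: go left to M.
    M is a leaf — visit M.
  At U: go right to Y.
    Visit Y.
    At Y: go left to F.
      Visit F.
      At F: go left to H.
        H is a leaf — visit H.
      At F: no right child.
    At Y: no right child.
At C: go right to R.
  Visit R.
  At R: go left to G.
    Visit G.
    At G: go left to S.
      S is a leaf — visit S.
    At G: no right child.
  At R: go right to D.
    Visit D.
    At D: go left to L.
      L is a leaf — visit L.
    At D: go right to V.
      Visit V.
      At V: go left to Z.
        Z is a leaf — visit Z.
      At V: go right to B.
        Visit B.
        At B: no left child.
        At B: go right to X.
          Visit X.
          At X: go left to T.
            T is a leaf — visit T.
          At X: go right to W.
            Visit W.
            At W: no left child.
            At W: go right to Q.
              Q is a leaf — visit Q.

C, U, M, Y, F, H, R, G, S, D, L, V, Z, B, X, T, W, Q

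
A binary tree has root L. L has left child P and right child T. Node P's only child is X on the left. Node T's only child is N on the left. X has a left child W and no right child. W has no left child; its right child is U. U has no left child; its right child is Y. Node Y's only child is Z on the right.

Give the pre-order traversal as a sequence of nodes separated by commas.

L, P, X, W, U, Y, Z, T, N

Pre-order visits the node, then its left subtree, then its right subtree.
Visit L.
At L: go left to P.
  Visit P.
  At P: go left to X.
    Visit X.
    At X: go left to W.
      Visit W.
      At W: no left child.
      At W: go right to U.
        Visit U.
        At U: no left child.
        At U: go right to Y.
          Visit Y.
          At Y: no left child.
          At Y: go right to Z.
            Z is a leaf — visit Z.
    At X: no right child.
  At P: no right child.
At L: go right to T.
  Visit T.
  At T: go left to N.
    N is a leaf — visit N.
  At T: no right child.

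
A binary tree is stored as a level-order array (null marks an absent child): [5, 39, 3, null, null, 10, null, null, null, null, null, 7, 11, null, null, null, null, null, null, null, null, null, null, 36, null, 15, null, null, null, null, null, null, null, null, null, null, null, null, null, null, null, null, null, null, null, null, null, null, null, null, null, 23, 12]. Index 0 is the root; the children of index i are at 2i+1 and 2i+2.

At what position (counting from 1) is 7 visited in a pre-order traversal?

Pre-order visits the node, then its left subtree, then its right subtree.
Visit 5.
At 5: go left to 39.
  39 is a leaf — visit 39.
At 5: go right to 3.
  Visit 3.
  At 3: go left to 10.
    Visit 10.
    At 10: go left to 7.
      Visit 7.
      At 7: go left to 36.
        36 is a leaf — visit 36.
      At 7: no right child.
    At 10: go right to 11.
      Visit 11.
      At 11: go left to 15.
        Visit 15.
        At 15: go left to 23.
          23 is a leaf — visit 23.
        At 15: go right to 12.
          12 is a leaf — visit 12.
      At 11: no right child.
  At 3: no right child.
Full pre-order sequence: 5, 39, 3, 10, 7, 36, 11, 15, 23, 12.

5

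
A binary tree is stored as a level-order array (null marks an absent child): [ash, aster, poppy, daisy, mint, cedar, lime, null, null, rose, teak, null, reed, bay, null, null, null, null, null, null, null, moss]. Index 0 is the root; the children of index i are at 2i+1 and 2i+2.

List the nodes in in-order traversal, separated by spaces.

In-order visits the left subtree, then the node, then the right subtree.
At ash: go left to aster.
  At aster: go left to daisy.
    daisy is a leaf — visit daisy.
  Visit aster.
  At aster: go right to mint.
    At mint: go left to rose.
      rose is a leaf — visit rose.
    Visit mint.
    At mint: go right to teak.
      At teak: go left to moss.
        moss is a leaf — visit moss.
      Visit teak.
      At teak: no right child.
Visit ash.
At ash: go right to poppy.
  At poppy: go left to cedar.
    At cedar: no left child.
    Visit cedar.
    At cedar: go right to reed.
      reed is a leaf — visit reed.
  Visit poppy.
  At poppy: go right to lime.
    At lime: go left to bay.
      bay is a leaf — visit bay.
    Visit lime.
    At lime: no right child.

daisy aster rose mint moss teak ash cedar reed poppy bay lime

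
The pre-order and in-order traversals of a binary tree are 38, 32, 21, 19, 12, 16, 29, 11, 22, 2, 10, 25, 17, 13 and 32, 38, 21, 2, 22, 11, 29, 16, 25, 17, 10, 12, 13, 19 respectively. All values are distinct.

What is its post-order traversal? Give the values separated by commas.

The first element of pre-order is the root; it splits in-order into left and right subtrees.
Root 38: left subtree has 1 node {32}, right has 12 {21, 2, 22, 11, 29, 16, 25, 17, 10, 12, 13, 19}.
  Root 21: left subtree has 0 nodes { }, right has 11 {2, 22, 11, 29, 16, 25, 17, 10, 12, 13, 19}.
    Root 19: left subtree has 10 nodes {2, 22, 11, 29, 16, 25, 17, 10, 12, 13}, right has 0 { }.
      Root 12: left subtree has 8 nodes {2, 22, 11, 29, 16, 25, 17, 10}, right has 1 {13}.
        Root 16: left subtree has 4 nodes {2, 22, 11, 29}, right has 3 {25, 17, 10}.
          Root 29: left subtree has 3 nodes {2, 22, 11}, right has 0 { }.
            Root 11: left subtree has 2 nodes {2, 22}, right has 0 { }.
              Root 22: left subtree has 1 node {2}, right has 0 { }.
          Root 10: left subtree has 2 nodes {25, 17}, right has 0 { }.
            Root 25: left subtree has 0 nodes { }, right has 1 {17}.

32, 2, 22, 11, 29, 17, 25, 10, 16, 13, 12, 19, 21, 38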